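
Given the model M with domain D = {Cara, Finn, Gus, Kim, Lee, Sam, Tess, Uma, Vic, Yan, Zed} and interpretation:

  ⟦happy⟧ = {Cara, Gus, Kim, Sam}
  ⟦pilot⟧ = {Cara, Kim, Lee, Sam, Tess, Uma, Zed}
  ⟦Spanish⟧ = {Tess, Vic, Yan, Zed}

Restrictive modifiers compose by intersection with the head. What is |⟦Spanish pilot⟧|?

⟦pilot⟧ = {Cara, Kim, Lee, Sam, Tess, Uma, Zed}
… ∩ ⟦Spanish⟧ = {Cara, Kim, Lee, Sam, Tess, Uma, Zed} ∩ {Tess, Vic, Yan, Zed} = {Tess, Zed}
⟦Spanish pilot⟧ = {Tess, Zed}, so the cardinality is 2.

2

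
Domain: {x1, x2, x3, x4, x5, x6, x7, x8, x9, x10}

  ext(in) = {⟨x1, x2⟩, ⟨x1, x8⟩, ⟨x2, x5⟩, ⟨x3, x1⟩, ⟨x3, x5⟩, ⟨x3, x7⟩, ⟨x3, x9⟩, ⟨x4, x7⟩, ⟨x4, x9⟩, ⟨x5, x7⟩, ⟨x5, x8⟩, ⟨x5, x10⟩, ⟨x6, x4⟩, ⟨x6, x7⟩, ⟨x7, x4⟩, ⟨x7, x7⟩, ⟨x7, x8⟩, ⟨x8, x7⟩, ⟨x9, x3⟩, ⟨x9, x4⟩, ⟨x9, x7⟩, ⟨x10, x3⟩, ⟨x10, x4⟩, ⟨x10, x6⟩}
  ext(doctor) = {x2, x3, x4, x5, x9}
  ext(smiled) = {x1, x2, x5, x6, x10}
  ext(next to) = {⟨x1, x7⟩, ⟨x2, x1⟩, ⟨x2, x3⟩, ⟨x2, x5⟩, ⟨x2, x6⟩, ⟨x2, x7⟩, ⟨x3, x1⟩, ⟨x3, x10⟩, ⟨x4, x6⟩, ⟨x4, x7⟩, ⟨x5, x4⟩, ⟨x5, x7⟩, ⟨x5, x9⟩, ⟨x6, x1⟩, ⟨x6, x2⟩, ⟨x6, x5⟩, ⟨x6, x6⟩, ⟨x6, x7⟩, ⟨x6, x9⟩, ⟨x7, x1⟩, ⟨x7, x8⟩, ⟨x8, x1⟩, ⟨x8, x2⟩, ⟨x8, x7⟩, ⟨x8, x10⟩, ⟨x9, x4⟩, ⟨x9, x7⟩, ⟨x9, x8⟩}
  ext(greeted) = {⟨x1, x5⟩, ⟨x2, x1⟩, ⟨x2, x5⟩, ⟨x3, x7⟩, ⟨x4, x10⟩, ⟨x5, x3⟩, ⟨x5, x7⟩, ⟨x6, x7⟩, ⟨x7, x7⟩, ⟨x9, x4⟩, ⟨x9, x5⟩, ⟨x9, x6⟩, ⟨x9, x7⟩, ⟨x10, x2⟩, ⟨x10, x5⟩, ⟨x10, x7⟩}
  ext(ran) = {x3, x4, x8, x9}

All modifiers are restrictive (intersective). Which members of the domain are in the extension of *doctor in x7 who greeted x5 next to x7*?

⟦in x7⟧ = {x : ⟨x, x7⟩ ∈ ⟦in⟧} = {x3, x4, x5, x6, x7, x8, x9}
⟦who greeted x5⟧ = {x : ⟨x, x5⟩ ∈ ⟦greeted⟧} = {x1, x2, x9, x10}
⟦next to x7⟧ = {x : ⟨x, x7⟩ ∈ ⟦next to⟧} = {x1, x2, x4, x5, x6, x8, x9}
⟦doctor⟧ = {x2, x3, x4, x5, x9}
… ∩ ⟦in x7⟧ = {x2, x3, x4, x5, x9} ∩ {x3, x4, x5, x6, x7, x8, x9} = {x3, x4, x5, x9}
… ∩ ⟦who greeted x5⟧ = {x3, x4, x5, x9} ∩ {x1, x2, x9, x10} = {x9}
… ∩ ⟦next to x7⟧ = {x9} ∩ {x1, x2, x4, x5, x6, x8, x9} = {x9}
So ⟦doctor in x7 who greeted x5 next to x7⟧ = {x9}.

{x9}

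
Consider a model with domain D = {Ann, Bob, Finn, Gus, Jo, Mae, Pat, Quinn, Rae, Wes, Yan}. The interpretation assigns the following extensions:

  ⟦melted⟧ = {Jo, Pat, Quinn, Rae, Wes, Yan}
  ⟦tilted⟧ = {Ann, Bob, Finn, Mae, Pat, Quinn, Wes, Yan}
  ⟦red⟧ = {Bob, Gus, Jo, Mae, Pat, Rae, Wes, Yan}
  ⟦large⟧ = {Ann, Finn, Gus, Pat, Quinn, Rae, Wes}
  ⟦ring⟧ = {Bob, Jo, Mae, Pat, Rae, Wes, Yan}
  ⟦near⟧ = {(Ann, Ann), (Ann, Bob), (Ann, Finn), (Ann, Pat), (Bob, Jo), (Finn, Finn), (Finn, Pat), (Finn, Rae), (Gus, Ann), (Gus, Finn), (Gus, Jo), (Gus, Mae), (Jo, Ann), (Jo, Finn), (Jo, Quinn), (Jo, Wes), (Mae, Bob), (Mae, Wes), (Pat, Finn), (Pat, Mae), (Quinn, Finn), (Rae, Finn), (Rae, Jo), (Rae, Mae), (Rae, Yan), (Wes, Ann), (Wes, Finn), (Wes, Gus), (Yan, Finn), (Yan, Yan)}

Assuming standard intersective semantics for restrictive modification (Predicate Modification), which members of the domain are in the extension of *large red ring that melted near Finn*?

⟦that melted⟧ = ⟦melted⟧ = {Jo, Pat, Quinn, Rae, Wes, Yan}
⟦near Finn⟧ = {x : ⟨x, Finn⟩ ∈ ⟦near⟧} = {Ann, Finn, Gus, Jo, Pat, Quinn, Rae, Wes, Yan}
⟦ring⟧ = {Bob, Jo, Mae, Pat, Rae, Wes, Yan}
… ∩ ⟦that melted⟧ = {Bob, Jo, Mae, Pat, Rae, Wes, Yan} ∩ {Jo, Pat, Quinn, Rae, Wes, Yan} = {Jo, Pat, Rae, Wes, Yan}
… ∩ ⟦near Finn⟧ = {Jo, Pat, Rae, Wes, Yan} ∩ {Ann, Finn, Gus, Jo, Pat, Quinn, Rae, Wes, Yan} = {Jo, Pat, Rae, Wes, Yan}
… ∩ ⟦large⟧ = {Jo, Pat, Rae, Wes, Yan} ∩ {Ann, Finn, Gus, Pat, Quinn, Rae, Wes} = {Pat, Rae, Wes}
… ∩ ⟦red⟧ = {Pat, Rae, Wes} ∩ {Bob, Gus, Jo, Mae, Pat, Rae, Wes, Yan} = {Pat, Rae, Wes}
So ⟦large red ring that melted near Finn⟧ = {Pat, Rae, Wes}.

{Pat, Rae, Wes}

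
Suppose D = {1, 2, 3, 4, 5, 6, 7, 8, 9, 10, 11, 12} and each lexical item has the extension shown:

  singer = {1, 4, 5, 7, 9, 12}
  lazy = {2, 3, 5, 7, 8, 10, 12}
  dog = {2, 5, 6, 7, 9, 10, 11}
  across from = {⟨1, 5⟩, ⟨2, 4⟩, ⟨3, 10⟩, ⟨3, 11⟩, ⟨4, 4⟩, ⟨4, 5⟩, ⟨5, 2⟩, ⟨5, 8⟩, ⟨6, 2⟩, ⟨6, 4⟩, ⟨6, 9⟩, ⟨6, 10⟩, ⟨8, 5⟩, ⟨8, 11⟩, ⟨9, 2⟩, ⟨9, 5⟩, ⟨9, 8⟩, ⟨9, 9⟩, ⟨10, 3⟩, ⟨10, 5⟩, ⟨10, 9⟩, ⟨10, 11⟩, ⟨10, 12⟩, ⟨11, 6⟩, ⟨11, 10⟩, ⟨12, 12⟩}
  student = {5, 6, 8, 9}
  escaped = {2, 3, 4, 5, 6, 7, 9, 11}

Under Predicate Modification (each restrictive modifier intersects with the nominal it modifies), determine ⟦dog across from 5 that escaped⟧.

{9}

⟦across from 5⟧ = {x : ⟨x, 5⟩ ∈ ⟦across from⟧} = {1, 4, 8, 9, 10}
⟦that escaped⟧ = ⟦escaped⟧ = {2, 3, 4, 5, 6, 7, 9, 11}
⟦dog⟧ = {2, 5, 6, 7, 9, 10, 11}
… ∩ ⟦across from 5⟧ = {2, 5, 6, 7, 9, 10, 11} ∩ {1, 4, 8, 9, 10} = {9, 10}
… ∩ ⟦that escaped⟧ = {9, 10} ∩ {2, 3, 4, 5, 6, 7, 9, 11} = {9}
So ⟦dog across from 5 that escaped⟧ = {9}.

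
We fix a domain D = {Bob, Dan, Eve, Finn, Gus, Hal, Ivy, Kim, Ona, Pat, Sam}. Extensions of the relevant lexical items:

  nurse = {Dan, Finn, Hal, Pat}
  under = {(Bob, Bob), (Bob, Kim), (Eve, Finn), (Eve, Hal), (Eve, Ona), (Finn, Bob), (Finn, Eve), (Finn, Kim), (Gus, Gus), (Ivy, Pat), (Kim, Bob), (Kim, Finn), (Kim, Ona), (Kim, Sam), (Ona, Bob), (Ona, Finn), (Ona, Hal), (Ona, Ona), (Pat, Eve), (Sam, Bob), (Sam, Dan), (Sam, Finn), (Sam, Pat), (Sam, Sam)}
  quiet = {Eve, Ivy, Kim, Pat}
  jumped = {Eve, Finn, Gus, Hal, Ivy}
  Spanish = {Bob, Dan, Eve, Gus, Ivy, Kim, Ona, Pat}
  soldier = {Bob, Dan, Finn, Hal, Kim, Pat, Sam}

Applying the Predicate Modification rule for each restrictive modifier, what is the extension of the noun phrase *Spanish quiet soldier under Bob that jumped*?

{ }

⟦under Bob⟧ = {x : ⟨x, Bob⟩ ∈ ⟦under⟧} = {Bob, Finn, Kim, Ona, Sam}
⟦that jumped⟧ = ⟦jumped⟧ = {Eve, Finn, Gus, Hal, Ivy}
⟦soldier⟧ = {Bob, Dan, Finn, Hal, Kim, Pat, Sam}
… ∩ ⟦under Bob⟧ = {Bob, Dan, Finn, Hal, Kim, Pat, Sam} ∩ {Bob, Finn, Kim, Ona, Sam} = {Bob, Finn, Kim, Sam}
… ∩ ⟦that jumped⟧ = {Bob, Finn, Kim, Sam} ∩ {Eve, Finn, Gus, Hal, Ivy} = {Finn}
… ∩ ⟦Spanish⟧ = {Finn} ∩ {Bob, Dan, Eve, Gus, Ivy, Kim, Ona, Pat} = ∅
… ∩ ⟦quiet⟧ = ∅ ∩ {Eve, Ivy, Kim, Pat} = ∅
So ⟦Spanish quiet soldier under Bob that jumped⟧ = { }.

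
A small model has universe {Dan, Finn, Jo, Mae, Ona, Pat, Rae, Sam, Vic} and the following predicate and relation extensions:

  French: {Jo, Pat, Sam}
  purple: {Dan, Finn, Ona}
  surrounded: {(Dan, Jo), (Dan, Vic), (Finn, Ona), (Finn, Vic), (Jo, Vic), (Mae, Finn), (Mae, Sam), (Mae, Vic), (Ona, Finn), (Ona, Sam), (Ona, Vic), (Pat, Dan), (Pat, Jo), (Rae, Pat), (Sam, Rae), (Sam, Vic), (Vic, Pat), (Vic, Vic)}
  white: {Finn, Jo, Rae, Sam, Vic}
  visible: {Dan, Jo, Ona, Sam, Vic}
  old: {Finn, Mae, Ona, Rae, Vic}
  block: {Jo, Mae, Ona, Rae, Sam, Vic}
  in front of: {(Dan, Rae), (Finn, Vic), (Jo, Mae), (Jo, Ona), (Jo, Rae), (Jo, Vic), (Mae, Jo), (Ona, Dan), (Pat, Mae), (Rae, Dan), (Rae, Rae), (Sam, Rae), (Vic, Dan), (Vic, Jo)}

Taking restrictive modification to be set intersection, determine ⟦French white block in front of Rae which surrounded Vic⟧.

⟦in front of Rae⟧ = {x : ⟨x, Rae⟩ ∈ ⟦in front of⟧} = {Dan, Jo, Rae, Sam}
⟦which surrounded Vic⟧ = {x : ⟨x, Vic⟩ ∈ ⟦surrounded⟧} = {Dan, Finn, Jo, Mae, Ona, Sam, Vic}
⟦block⟧ = {Jo, Mae, Ona, Rae, Sam, Vic}
… ∩ ⟦in front of Rae⟧ = {Jo, Mae, Ona, Rae, Sam, Vic} ∩ {Dan, Jo, Rae, Sam} = {Jo, Rae, Sam}
… ∩ ⟦which surrounded Vic⟧ = {Jo, Rae, Sam} ∩ {Dan, Finn, Jo, Mae, Ona, Sam, Vic} = {Jo, Sam}
… ∩ ⟦French⟧ = {Jo, Sam} ∩ {Jo, Pat, Sam} = {Jo, Sam}
… ∩ ⟦white⟧ = {Jo, Sam} ∩ {Finn, Jo, Rae, Sam, Vic} = {Jo, Sam}
So ⟦French white block in front of Rae which surrounded Vic⟧ = {Jo, Sam}.

{Jo, Sam}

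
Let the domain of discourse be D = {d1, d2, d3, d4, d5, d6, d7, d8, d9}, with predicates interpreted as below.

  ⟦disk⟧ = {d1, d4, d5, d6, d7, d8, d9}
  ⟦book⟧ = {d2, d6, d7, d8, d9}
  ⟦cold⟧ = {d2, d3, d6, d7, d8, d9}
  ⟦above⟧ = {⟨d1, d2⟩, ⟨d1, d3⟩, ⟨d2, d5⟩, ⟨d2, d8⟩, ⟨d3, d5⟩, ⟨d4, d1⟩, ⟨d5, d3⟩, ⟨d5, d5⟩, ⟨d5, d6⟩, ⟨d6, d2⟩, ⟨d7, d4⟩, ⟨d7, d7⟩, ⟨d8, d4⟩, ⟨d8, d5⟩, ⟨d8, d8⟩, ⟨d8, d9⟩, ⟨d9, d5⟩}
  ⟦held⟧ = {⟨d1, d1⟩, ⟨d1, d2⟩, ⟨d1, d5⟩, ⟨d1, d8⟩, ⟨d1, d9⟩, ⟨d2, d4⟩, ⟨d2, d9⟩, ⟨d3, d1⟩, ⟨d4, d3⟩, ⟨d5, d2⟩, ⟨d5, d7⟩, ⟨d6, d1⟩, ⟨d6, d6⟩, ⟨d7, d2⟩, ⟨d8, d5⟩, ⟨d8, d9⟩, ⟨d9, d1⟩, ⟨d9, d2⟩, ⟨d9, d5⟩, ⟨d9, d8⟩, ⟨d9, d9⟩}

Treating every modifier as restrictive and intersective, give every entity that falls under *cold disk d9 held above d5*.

⟦d9 held⟧ = {x : ⟨d9, x⟩ ∈ ⟦held⟧} = {d1, d2, d5, d8, d9}
⟦above d5⟧ = {x : ⟨x, d5⟩ ∈ ⟦above⟧} = {d2, d3, d5, d8, d9}
⟦disk⟧ = {d1, d4, d5, d6, d7, d8, d9}
… ∩ ⟦d9 held⟧ = {d1, d4, d5, d6, d7, d8, d9} ∩ {d1, d2, d5, d8, d9} = {d1, d5, d8, d9}
… ∩ ⟦above d5⟧ = {d1, d5, d8, d9} ∩ {d2, d3, d5, d8, d9} = {d5, d8, d9}
… ∩ ⟦cold⟧ = {d5, d8, d9} ∩ {d2, d3, d6, d7, d8, d9} = {d8, d9}
So ⟦cold disk d9 held above d5⟧ = {d8, d9}.

{d8, d9}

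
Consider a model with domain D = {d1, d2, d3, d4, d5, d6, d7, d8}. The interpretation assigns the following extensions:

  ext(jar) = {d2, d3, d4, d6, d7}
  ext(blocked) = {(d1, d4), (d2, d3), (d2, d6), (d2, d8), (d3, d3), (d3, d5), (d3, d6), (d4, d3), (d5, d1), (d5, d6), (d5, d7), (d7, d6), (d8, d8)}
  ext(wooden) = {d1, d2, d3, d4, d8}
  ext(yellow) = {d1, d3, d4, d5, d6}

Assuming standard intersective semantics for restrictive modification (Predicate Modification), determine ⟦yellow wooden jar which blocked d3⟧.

{d3, d4}

⟦which blocked d3⟧ = {x : ⟨x, d3⟩ ∈ ⟦blocked⟧} = {d2, d3, d4}
⟦jar⟧ = {d2, d3, d4, d6, d7}
… ∩ ⟦which blocked d3⟧ = {d2, d3, d4, d6, d7} ∩ {d2, d3, d4} = {d2, d3, d4}
… ∩ ⟦yellow⟧ = {d2, d3, d4} ∩ {d1, d3, d4, d5, d6} = {d3, d4}
… ∩ ⟦wooden⟧ = {d3, d4} ∩ {d1, d2, d3, d4, d8} = {d3, d4}
So ⟦yellow wooden jar which blocked d3⟧ = {d3, d4}.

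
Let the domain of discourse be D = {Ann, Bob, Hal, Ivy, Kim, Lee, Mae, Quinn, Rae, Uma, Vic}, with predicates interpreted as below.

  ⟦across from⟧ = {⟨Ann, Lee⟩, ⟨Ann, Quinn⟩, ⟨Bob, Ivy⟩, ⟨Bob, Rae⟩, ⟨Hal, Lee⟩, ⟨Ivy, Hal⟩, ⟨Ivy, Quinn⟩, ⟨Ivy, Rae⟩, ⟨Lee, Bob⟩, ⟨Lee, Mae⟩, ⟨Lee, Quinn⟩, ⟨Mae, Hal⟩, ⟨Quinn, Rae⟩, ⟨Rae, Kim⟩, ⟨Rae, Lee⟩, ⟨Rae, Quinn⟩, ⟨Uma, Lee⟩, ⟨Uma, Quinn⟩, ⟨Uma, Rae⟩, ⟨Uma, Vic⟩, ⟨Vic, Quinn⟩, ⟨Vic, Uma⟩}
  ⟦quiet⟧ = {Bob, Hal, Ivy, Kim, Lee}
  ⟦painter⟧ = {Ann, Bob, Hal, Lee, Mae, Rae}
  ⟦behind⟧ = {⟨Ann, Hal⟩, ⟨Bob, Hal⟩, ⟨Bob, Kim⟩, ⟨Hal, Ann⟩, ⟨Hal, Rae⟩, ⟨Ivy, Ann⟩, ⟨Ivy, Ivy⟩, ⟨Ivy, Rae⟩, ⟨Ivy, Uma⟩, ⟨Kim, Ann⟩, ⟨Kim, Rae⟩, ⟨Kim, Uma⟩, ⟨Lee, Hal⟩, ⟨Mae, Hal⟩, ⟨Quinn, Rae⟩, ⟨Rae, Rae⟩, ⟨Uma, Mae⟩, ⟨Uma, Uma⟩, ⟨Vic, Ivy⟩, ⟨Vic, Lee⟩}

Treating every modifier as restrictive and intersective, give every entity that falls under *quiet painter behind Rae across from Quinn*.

∅

⟦behind Rae⟧ = {x : ⟨x, Rae⟩ ∈ ⟦behind⟧} = {Hal, Ivy, Kim, Quinn, Rae}
⟦across from Quinn⟧ = {x : ⟨x, Quinn⟩ ∈ ⟦across from⟧} = {Ann, Ivy, Lee, Rae, Uma, Vic}
⟦painter⟧ = {Ann, Bob, Hal, Lee, Mae, Rae}
… ∩ ⟦behind Rae⟧ = {Ann, Bob, Hal, Lee, Mae, Rae} ∩ {Hal, Ivy, Kim, Quinn, Rae} = {Hal, Rae}
… ∩ ⟦across from Quinn⟧ = {Hal, Rae} ∩ {Ann, Ivy, Lee, Rae, Uma, Vic} = {Rae}
… ∩ ⟦quiet⟧ = {Rae} ∩ {Bob, Hal, Ivy, Kim, Lee} = ∅
So ⟦quiet painter behind Rae across from Quinn⟧ = ∅.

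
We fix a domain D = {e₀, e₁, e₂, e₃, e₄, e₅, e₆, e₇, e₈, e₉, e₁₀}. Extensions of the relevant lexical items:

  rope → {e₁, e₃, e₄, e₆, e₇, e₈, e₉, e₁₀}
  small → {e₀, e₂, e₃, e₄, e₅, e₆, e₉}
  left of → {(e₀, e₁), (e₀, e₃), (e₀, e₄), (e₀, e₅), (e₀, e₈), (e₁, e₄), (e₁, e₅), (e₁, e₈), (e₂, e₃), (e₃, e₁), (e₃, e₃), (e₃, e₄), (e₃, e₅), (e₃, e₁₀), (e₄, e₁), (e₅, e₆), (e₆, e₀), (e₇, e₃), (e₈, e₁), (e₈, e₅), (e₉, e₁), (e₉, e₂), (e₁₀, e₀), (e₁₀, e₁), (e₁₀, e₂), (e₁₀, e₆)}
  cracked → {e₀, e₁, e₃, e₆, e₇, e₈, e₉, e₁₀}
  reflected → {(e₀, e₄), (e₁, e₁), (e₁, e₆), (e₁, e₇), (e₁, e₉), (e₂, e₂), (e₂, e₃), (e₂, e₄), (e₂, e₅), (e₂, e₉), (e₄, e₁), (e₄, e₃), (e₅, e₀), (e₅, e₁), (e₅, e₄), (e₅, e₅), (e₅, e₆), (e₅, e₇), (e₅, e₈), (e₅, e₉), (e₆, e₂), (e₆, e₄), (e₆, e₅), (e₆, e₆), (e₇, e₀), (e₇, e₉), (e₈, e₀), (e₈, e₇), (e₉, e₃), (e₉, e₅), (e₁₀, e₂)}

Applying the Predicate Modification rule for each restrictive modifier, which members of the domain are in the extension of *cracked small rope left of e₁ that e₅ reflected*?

{e₉}

⟦left of e₁⟧ = {x : ⟨x, e₁⟩ ∈ ⟦left of⟧} = {e₀, e₃, e₄, e₈, e₉, e₁₀}
⟦that e₅ reflected⟧ = {x : ⟨e₅, x⟩ ∈ ⟦reflected⟧} = {e₀, e₁, e₄, e₅, e₆, e₇, e₈, e₉}
⟦rope⟧ = {e₁, e₃, e₄, e₆, e₇, e₈, e₉, e₁₀}
… ∩ ⟦left of e₁⟧ = {e₁, e₃, e₄, e₆, e₇, e₈, e₉, e₁₀} ∩ {e₀, e₃, e₄, e₈, e₉, e₁₀} = {e₃, e₄, e₈, e₉, e₁₀}
… ∩ ⟦that e₅ reflected⟧ = {e₃, e₄, e₈, e₉, e₁₀} ∩ {e₀, e₁, e₄, e₅, e₆, e₇, e₈, e₉} = {e₄, e₈, e₉}
… ∩ ⟦cracked⟧ = {e₄, e₈, e₉} ∩ {e₀, e₁, e₃, e₆, e₇, e₈, e₉, e₁₀} = {e₈, e₉}
… ∩ ⟦small⟧ = {e₈, e₉} ∩ {e₀, e₂, e₃, e₄, e₅, e₆, e₉} = {e₉}
So ⟦cracked small rope left of e₁ that e₅ reflected⟧ = {e₉}.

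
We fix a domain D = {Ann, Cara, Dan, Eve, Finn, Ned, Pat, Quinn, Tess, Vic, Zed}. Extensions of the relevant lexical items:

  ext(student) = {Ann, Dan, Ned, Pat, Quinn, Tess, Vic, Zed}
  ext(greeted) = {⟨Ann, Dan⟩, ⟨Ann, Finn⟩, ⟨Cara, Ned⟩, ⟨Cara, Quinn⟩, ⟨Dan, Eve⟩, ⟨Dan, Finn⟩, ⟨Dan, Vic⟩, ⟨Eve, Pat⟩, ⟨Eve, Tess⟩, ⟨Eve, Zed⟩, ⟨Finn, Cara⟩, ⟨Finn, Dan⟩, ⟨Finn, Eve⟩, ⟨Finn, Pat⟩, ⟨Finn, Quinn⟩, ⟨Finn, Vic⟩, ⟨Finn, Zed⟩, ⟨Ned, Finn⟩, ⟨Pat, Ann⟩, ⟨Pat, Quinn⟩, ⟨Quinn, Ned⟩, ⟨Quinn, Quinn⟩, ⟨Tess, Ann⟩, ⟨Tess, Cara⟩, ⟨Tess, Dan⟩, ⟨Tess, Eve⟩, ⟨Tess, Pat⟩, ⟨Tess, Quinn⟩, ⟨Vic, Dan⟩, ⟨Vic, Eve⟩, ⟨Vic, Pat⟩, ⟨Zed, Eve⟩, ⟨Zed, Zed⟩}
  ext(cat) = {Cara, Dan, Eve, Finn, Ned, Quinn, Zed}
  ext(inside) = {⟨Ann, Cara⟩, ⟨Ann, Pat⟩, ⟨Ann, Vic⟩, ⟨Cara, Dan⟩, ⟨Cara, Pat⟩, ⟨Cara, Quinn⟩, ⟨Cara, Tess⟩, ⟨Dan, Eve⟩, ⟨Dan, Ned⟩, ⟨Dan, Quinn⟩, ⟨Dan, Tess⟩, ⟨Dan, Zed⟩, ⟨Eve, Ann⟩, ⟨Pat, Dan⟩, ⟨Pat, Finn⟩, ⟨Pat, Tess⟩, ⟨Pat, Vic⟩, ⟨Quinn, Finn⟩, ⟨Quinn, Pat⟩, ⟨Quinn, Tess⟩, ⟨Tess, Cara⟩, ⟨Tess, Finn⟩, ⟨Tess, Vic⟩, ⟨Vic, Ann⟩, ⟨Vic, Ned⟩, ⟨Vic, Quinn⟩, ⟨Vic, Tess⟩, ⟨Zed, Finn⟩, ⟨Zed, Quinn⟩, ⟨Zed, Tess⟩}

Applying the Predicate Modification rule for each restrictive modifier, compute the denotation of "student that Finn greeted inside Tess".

{Dan, Pat, Quinn, Vic, Zed}

⟦that Finn greeted⟧ = {x : ⟨Finn, x⟩ ∈ ⟦greeted⟧} = {Cara, Dan, Eve, Pat, Quinn, Vic, Zed}
⟦inside Tess⟧ = {x : ⟨x, Tess⟩ ∈ ⟦inside⟧} = {Cara, Dan, Pat, Quinn, Vic, Zed}
⟦student⟧ = {Ann, Dan, Ned, Pat, Quinn, Tess, Vic, Zed}
… ∩ ⟦that Finn greeted⟧ = {Ann, Dan, Ned, Pat, Quinn, Tess, Vic, Zed} ∩ {Cara, Dan, Eve, Pat, Quinn, Vic, Zed} = {Dan, Pat, Quinn, Vic, Zed}
… ∩ ⟦inside Tess⟧ = {Dan, Pat, Quinn, Vic, Zed} ∩ {Cara, Dan, Pat, Quinn, Vic, Zed} = {Dan, Pat, Quinn, Vic, Zed}
So ⟦student that Finn greeted inside Tess⟧ = {Dan, Pat, Quinn, Vic, Zed}.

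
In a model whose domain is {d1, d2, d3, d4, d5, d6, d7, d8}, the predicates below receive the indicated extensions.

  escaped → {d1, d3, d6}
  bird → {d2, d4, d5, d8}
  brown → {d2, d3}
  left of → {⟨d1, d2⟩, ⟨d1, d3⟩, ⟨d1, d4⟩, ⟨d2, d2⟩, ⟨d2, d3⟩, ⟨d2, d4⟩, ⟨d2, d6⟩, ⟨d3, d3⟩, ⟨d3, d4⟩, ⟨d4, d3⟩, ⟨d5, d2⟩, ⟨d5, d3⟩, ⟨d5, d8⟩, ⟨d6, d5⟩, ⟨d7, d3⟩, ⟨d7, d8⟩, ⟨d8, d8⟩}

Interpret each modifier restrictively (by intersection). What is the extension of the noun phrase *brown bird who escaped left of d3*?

∅

⟦who escaped⟧ = ⟦escaped⟧ = {d1, d3, d6}
⟦left of d3⟧ = {x : ⟨x, d3⟩ ∈ ⟦left of⟧} = {d1, d2, d3, d4, d5, d7}
⟦bird⟧ = {d2, d4, d5, d8}
… ∩ ⟦who escaped⟧ = {d2, d4, d5, d8} ∩ {d1, d3, d6} = ∅
… ∩ ⟦left of d3⟧ = ∅ ∩ {d1, d2, d3, d4, d5, d7} = ∅
… ∩ ⟦brown⟧ = ∅ ∩ {d2, d3} = ∅
So ⟦brown bird who escaped left of d3⟧ = ∅.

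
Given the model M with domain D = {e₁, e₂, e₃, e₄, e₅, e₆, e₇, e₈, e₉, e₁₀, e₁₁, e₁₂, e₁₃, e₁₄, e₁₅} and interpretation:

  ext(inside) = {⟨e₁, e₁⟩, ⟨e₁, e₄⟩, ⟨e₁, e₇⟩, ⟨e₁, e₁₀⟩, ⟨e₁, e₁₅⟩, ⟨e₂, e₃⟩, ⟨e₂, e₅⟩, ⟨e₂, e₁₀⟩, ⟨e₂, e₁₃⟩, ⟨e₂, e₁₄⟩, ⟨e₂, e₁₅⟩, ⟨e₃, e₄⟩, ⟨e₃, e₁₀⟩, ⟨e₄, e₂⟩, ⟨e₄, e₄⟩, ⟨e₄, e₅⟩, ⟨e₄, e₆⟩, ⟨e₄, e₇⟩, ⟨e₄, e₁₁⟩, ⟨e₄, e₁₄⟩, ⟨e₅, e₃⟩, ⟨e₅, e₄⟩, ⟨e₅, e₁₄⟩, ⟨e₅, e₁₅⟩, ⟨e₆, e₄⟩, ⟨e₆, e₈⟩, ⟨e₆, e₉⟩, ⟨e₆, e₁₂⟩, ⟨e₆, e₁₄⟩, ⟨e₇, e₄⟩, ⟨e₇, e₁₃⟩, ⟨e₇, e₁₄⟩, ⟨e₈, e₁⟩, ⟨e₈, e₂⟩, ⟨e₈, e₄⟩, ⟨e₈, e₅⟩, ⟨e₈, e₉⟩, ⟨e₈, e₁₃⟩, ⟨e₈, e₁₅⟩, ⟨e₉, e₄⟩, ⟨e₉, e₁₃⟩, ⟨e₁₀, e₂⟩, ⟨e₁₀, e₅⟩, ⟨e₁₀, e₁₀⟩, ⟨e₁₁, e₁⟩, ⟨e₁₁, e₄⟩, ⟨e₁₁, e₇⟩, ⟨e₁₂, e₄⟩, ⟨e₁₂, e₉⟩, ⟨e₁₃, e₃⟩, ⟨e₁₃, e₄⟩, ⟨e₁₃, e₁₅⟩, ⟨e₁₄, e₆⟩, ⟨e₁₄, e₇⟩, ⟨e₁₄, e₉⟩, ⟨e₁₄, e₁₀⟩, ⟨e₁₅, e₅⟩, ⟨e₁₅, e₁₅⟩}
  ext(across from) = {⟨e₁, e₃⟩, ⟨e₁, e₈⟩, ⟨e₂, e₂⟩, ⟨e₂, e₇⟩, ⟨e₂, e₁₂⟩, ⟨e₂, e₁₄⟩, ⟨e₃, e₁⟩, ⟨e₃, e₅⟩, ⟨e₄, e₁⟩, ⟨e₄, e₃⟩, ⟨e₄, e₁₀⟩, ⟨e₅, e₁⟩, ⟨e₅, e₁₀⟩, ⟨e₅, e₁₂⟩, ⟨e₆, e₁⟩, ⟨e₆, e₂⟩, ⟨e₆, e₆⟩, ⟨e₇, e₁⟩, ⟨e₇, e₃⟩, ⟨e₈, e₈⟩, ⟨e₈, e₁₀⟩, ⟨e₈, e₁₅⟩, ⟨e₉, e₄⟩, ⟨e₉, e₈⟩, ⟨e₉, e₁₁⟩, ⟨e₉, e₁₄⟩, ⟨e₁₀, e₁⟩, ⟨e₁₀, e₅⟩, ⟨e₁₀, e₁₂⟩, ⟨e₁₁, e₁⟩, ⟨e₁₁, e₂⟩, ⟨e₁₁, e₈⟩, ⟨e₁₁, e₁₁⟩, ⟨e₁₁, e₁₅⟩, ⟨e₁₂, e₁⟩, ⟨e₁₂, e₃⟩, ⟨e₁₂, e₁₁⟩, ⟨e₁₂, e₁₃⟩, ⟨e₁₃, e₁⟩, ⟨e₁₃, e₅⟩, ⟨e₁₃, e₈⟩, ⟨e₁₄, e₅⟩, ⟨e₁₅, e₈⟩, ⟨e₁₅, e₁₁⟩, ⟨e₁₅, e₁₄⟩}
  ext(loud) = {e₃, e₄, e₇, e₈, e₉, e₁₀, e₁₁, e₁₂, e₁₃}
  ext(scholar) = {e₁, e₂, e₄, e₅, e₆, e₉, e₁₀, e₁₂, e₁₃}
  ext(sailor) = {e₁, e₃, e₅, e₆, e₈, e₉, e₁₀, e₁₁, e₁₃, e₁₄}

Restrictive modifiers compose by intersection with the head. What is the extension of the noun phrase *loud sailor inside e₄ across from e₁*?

{e₃, e₁₁, e₁₃}

⟦inside e₄⟧ = {x : ⟨x, e₄⟩ ∈ ⟦inside⟧} = {e₁, e₃, e₄, e₅, e₆, e₇, e₈, e₉, e₁₁, e₁₂, e₁₃}
⟦across from e₁⟧ = {x : ⟨x, e₁⟩ ∈ ⟦across from⟧} = {e₃, e₄, e₅, e₆, e₇, e₁₀, e₁₁, e₁₂, e₁₃}
⟦sailor⟧ = {e₁, e₃, e₅, e₆, e₈, e₉, e₁₀, e₁₁, e₁₃, e₁₄}
… ∩ ⟦inside e₄⟧ = {e₁, e₃, e₅, e₆, e₈, e₉, e₁₀, e₁₁, e₁₃, e₁₄} ∩ {e₁, e₃, e₄, e₅, e₆, e₇, e₈, e₉, e₁₁, e₁₂, e₁₃} = {e₁, e₃, e₅, e₆, e₈, e₉, e₁₁, e₁₃}
… ∩ ⟦across from e₁⟧ = {e₁, e₃, e₅, e₆, e₈, e₉, e₁₁, e₁₃} ∩ {e₃, e₄, e₅, e₆, e₇, e₁₀, e₁₁, e₁₂, e₁₃} = {e₃, e₅, e₆, e₁₁, e₁₃}
… ∩ ⟦loud⟧ = {e₃, e₅, e₆, e₁₁, e₁₃} ∩ {e₃, e₄, e₇, e₈, e₉, e₁₀, e₁₁, e₁₂, e₁₃} = {e₃, e₁₁, e₁₃}
So ⟦loud sailor inside e₄ across from e₁⟧ = {e₃, e₁₁, e₁₃}.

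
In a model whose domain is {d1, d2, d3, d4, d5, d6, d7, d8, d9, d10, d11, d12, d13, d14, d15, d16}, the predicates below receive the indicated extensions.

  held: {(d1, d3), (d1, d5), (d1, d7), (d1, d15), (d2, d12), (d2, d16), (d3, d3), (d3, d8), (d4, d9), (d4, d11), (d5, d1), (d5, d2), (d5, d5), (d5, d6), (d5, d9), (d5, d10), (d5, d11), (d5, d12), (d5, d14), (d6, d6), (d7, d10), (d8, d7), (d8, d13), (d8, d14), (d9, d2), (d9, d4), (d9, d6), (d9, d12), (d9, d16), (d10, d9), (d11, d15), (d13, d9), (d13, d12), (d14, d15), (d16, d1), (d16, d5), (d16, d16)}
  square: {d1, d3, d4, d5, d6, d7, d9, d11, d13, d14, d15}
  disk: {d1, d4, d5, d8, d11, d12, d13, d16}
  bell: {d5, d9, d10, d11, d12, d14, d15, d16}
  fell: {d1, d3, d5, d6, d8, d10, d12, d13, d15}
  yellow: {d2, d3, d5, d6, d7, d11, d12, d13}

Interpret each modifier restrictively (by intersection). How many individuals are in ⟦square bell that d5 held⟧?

⟦that d5 held⟧ = {x : ⟨d5, x⟩ ∈ ⟦held⟧} = {d1, d2, d5, d6, d9, d10, d11, d12, d14}
⟦bell⟧ = {d5, d9, d10, d11, d12, d14, d15, d16}
… ∩ ⟦that d5 held⟧ = {d5, d9, d10, d11, d12, d14, d15, d16} ∩ {d1, d2, d5, d6, d9, d10, d11, d12, d14} = {d5, d9, d10, d11, d12, d14}
… ∩ ⟦square⟧ = {d5, d9, d10, d11, d12, d14} ∩ {d1, d3, d4, d5, d6, d7, d9, d11, d13, d14, d15} = {d5, d9, d11, d14}
⟦square bell that d5 held⟧ = {d5, d9, d11, d14}, so the cardinality is 4.

4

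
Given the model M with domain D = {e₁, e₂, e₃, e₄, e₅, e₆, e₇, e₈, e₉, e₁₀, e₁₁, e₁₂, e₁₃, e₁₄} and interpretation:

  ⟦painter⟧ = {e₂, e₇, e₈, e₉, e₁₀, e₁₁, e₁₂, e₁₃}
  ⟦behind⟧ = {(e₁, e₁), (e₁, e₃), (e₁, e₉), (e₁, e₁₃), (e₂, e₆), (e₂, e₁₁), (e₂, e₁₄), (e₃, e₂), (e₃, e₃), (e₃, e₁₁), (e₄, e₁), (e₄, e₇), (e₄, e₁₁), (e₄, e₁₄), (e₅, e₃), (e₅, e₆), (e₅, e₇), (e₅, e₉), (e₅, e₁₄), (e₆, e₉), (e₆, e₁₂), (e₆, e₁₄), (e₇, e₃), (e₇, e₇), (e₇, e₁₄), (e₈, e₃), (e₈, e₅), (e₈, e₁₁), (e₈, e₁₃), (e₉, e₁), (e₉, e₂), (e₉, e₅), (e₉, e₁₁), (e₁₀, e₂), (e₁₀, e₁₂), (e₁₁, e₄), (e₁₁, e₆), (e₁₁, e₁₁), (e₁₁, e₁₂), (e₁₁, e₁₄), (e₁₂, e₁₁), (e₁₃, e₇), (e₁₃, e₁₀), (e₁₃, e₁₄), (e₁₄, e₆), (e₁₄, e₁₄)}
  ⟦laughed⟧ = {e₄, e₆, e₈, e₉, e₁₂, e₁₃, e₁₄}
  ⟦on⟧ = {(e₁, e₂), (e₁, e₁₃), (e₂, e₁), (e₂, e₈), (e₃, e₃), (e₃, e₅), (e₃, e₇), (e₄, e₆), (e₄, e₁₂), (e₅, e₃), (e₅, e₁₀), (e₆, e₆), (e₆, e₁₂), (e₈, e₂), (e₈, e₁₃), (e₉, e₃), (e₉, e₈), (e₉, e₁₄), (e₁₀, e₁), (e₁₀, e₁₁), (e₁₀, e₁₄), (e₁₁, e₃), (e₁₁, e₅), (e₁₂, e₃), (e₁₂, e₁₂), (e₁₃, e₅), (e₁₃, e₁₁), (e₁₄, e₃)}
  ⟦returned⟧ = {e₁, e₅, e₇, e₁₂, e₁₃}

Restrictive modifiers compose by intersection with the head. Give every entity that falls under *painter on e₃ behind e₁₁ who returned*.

⟦on e₃⟧ = {x : ⟨x, e₃⟩ ∈ ⟦on⟧} = {e₃, e₅, e₉, e₁₁, e₁₂, e₁₄}
⟦behind e₁₁⟧ = {x : ⟨x, e₁₁⟩ ∈ ⟦behind⟧} = {e₂, e₃, e₄, e₈, e₉, e₁₁, e₁₂}
⟦who returned⟧ = ⟦returned⟧ = {e₁, e₅, e₇, e₁₂, e₁₃}
⟦painter⟧ = {e₂, e₇, e₈, e₉, e₁₀, e₁₁, e₁₂, e₁₃}
… ∩ ⟦on e₃⟧ = {e₂, e₇, e₈, e₉, e₁₀, e₁₁, e₁₂, e₁₃} ∩ {e₃, e₅, e₉, e₁₁, e₁₂, e₁₄} = {e₉, e₁₁, e₁₂}
… ∩ ⟦behind e₁₁⟧ = {e₉, e₁₁, e₁₂} ∩ {e₂, e₃, e₄, e₈, e₉, e₁₁, e₁₂} = {e₉, e₁₁, e₁₂}
… ∩ ⟦who returned⟧ = {e₉, e₁₁, e₁₂} ∩ {e₁, e₅, e₇, e₁₂, e₁₃} = {e₁₂}
So ⟦painter on e₃ behind e₁₁ who returned⟧ = {e₁₂}.

{e₁₂}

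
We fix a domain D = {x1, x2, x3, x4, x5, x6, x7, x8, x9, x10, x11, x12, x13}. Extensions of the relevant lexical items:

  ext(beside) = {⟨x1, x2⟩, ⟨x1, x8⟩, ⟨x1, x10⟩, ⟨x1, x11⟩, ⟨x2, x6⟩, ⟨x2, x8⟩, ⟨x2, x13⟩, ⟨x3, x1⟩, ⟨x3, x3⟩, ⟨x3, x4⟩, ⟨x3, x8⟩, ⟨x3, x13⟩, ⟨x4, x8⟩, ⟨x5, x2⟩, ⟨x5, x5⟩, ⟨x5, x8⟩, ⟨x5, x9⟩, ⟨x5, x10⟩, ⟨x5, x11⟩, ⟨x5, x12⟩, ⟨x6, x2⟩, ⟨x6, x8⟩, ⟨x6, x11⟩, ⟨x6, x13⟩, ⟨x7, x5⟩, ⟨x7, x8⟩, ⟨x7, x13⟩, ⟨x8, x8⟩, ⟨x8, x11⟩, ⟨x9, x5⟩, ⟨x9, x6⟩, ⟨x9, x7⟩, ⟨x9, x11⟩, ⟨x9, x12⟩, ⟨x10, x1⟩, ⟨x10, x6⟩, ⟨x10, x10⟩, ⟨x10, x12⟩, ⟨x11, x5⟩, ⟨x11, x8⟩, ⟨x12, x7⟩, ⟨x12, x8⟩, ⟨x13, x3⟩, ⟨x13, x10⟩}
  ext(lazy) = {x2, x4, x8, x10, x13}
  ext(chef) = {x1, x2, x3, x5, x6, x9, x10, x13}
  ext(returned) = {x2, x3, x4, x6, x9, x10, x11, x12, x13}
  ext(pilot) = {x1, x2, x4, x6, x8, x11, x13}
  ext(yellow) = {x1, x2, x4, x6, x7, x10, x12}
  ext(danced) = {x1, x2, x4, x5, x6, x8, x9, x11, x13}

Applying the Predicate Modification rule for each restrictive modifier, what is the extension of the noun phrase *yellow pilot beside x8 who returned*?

{x2, x4, x6}

⟦beside x8⟧ = {x : ⟨x, x8⟩ ∈ ⟦beside⟧} = {x1, x2, x3, x4, x5, x6, x7, x8, x11, x12}
⟦who returned⟧ = ⟦returned⟧ = {x2, x3, x4, x6, x9, x10, x11, x12, x13}
⟦pilot⟧ = {x1, x2, x4, x6, x8, x11, x13}
… ∩ ⟦beside x8⟧ = {x1, x2, x4, x6, x8, x11, x13} ∩ {x1, x2, x3, x4, x5, x6, x7, x8, x11, x12} = {x1, x2, x4, x6, x8, x11}
… ∩ ⟦who returned⟧ = {x1, x2, x4, x6, x8, x11} ∩ {x2, x3, x4, x6, x9, x10, x11, x12, x13} = {x2, x4, x6, x11}
… ∩ ⟦yellow⟧ = {x2, x4, x6, x11} ∩ {x1, x2, x4, x6, x7, x10, x12} = {x2, x4, x6}
So ⟦yellow pilot beside x8 who returned⟧ = {x2, x4, x6}.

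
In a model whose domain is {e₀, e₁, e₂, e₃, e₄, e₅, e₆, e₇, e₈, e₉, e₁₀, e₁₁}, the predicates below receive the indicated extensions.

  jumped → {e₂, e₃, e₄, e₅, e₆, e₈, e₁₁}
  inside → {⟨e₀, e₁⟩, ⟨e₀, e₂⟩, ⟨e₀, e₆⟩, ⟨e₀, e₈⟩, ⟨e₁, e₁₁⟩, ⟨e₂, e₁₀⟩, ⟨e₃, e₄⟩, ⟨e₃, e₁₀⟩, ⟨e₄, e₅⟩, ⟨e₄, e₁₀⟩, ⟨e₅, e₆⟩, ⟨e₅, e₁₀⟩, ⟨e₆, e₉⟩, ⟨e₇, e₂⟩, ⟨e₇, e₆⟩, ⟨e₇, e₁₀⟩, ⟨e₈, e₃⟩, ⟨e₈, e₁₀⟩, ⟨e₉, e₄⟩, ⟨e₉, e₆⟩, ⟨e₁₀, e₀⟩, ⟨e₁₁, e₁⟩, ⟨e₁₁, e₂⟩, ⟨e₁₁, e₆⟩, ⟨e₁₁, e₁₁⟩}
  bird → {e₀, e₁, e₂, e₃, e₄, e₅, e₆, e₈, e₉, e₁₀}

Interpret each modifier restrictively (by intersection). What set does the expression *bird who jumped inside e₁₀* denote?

{e₂, e₃, e₄, e₅, e₈}

⟦who jumped⟧ = ⟦jumped⟧ = {e₂, e₃, e₄, e₅, e₆, e₈, e₁₁}
⟦inside e₁₀⟧ = {x : ⟨x, e₁₀⟩ ∈ ⟦inside⟧} = {e₂, e₃, e₄, e₅, e₇, e₈}
⟦bird⟧ = {e₀, e₁, e₂, e₃, e₄, e₅, e₆, e₈, e₉, e₁₀}
… ∩ ⟦who jumped⟧ = {e₀, e₁, e₂, e₃, e₄, e₅, e₆, e₈, e₉, e₁₀} ∩ {e₂, e₃, e₄, e₅, e₆, e₈, e₁₁} = {e₂, e₃, e₄, e₅, e₆, e₈}
… ∩ ⟦inside e₁₀⟧ = {e₂, e₃, e₄, e₅, e₆, e₈} ∩ {e₂, e₃, e₄, e₅, e₇, e₈} = {e₂, e₃, e₄, e₅, e₈}
So ⟦bird who jumped inside e₁₀⟧ = {e₂, e₃, e₄, e₅, e₈}.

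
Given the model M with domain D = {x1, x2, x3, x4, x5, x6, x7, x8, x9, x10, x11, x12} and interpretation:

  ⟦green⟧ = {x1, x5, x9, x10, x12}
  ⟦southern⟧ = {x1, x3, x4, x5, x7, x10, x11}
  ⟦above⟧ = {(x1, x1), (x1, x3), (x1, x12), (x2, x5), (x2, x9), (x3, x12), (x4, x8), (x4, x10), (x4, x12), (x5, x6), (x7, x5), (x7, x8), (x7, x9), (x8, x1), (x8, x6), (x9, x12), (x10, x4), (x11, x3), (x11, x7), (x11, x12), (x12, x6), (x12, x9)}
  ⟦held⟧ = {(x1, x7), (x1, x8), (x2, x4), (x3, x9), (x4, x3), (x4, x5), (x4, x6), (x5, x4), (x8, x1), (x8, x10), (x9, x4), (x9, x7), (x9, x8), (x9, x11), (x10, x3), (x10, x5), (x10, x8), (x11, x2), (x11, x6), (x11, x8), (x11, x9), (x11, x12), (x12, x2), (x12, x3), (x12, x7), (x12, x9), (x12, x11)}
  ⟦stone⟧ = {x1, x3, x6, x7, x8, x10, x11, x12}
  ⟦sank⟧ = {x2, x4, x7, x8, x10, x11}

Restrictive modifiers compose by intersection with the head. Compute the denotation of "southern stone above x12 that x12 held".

⟦above x12⟧ = {x : ⟨x, x12⟩ ∈ ⟦above⟧} = {x1, x3, x4, x9, x11}
⟦that x12 held⟧ = {x : ⟨x12, x⟩ ∈ ⟦held⟧} = {x2, x3, x7, x9, x11}
⟦stone⟧ = {x1, x3, x6, x7, x8, x10, x11, x12}
… ∩ ⟦above x12⟧ = {x1, x3, x6, x7, x8, x10, x11, x12} ∩ {x1, x3, x4, x9, x11} = {x1, x3, x11}
… ∩ ⟦that x12 held⟧ = {x1, x3, x11} ∩ {x2, x3, x7, x9, x11} = {x3, x11}
… ∩ ⟦southern⟧ = {x3, x11} ∩ {x1, x3, x4, x5, x7, x10, x11} = {x3, x11}
So ⟦southern stone above x12 that x12 held⟧ = {x3, x11}.

{x3, x11}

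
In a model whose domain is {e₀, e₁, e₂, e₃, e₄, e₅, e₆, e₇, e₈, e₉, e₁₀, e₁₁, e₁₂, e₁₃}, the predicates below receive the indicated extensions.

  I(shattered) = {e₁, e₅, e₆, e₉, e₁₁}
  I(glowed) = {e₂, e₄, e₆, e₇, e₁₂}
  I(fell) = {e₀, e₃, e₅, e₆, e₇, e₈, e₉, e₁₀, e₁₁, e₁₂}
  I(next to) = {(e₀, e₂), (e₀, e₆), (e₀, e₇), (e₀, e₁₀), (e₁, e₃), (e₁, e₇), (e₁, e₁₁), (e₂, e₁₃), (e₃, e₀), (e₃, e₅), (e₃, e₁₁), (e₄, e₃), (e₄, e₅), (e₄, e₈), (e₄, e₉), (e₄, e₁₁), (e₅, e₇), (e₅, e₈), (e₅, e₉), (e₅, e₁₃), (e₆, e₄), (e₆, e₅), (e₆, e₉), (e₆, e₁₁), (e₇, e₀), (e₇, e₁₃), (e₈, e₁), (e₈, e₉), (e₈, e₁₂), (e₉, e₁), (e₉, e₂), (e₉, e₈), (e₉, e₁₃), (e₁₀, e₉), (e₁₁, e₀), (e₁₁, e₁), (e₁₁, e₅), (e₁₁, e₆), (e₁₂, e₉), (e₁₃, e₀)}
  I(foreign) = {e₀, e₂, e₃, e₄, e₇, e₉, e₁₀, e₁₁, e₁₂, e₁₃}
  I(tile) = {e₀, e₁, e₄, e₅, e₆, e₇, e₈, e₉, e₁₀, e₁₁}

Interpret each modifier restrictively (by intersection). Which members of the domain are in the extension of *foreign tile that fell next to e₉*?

{e₁₀}

⟦that fell⟧ = ⟦fell⟧ = {e₀, e₃, e₅, e₆, e₇, e₈, e₉, e₁₀, e₁₁, e₁₂}
⟦next to e₉⟧ = {x : ⟨x, e₉⟩ ∈ ⟦next to⟧} = {e₄, e₅, e₆, e₈, e₁₀, e₁₂}
⟦tile⟧ = {e₀, e₁, e₄, e₅, e₆, e₇, e₈, e₉, e₁₀, e₁₁}
… ∩ ⟦that fell⟧ = {e₀, e₁, e₄, e₅, e₆, e₇, e₈, e₉, e₁₀, e₁₁} ∩ {e₀, e₃, e₅, e₆, e₇, e₈, e₉, e₁₀, e₁₁, e₁₂} = {e₀, e₅, e₆, e₇, e₈, e₉, e₁₀, e₁₁}
… ∩ ⟦next to e₉⟧ = {e₀, e₅, e₆, e₇, e₈, e₉, e₁₀, e₁₁} ∩ {e₄, e₅, e₆, e₈, e₁₀, e₁₂} = {e₅, e₆, e₈, e₁₀}
… ∩ ⟦foreign⟧ = {e₅, e₆, e₈, e₁₀} ∩ {e₀, e₂, e₃, e₄, e₇, e₉, e₁₀, e₁₁, e₁₂, e₁₃} = {e₁₀}
So ⟦foreign tile that fell next to e₉⟧ = {e₁₀}.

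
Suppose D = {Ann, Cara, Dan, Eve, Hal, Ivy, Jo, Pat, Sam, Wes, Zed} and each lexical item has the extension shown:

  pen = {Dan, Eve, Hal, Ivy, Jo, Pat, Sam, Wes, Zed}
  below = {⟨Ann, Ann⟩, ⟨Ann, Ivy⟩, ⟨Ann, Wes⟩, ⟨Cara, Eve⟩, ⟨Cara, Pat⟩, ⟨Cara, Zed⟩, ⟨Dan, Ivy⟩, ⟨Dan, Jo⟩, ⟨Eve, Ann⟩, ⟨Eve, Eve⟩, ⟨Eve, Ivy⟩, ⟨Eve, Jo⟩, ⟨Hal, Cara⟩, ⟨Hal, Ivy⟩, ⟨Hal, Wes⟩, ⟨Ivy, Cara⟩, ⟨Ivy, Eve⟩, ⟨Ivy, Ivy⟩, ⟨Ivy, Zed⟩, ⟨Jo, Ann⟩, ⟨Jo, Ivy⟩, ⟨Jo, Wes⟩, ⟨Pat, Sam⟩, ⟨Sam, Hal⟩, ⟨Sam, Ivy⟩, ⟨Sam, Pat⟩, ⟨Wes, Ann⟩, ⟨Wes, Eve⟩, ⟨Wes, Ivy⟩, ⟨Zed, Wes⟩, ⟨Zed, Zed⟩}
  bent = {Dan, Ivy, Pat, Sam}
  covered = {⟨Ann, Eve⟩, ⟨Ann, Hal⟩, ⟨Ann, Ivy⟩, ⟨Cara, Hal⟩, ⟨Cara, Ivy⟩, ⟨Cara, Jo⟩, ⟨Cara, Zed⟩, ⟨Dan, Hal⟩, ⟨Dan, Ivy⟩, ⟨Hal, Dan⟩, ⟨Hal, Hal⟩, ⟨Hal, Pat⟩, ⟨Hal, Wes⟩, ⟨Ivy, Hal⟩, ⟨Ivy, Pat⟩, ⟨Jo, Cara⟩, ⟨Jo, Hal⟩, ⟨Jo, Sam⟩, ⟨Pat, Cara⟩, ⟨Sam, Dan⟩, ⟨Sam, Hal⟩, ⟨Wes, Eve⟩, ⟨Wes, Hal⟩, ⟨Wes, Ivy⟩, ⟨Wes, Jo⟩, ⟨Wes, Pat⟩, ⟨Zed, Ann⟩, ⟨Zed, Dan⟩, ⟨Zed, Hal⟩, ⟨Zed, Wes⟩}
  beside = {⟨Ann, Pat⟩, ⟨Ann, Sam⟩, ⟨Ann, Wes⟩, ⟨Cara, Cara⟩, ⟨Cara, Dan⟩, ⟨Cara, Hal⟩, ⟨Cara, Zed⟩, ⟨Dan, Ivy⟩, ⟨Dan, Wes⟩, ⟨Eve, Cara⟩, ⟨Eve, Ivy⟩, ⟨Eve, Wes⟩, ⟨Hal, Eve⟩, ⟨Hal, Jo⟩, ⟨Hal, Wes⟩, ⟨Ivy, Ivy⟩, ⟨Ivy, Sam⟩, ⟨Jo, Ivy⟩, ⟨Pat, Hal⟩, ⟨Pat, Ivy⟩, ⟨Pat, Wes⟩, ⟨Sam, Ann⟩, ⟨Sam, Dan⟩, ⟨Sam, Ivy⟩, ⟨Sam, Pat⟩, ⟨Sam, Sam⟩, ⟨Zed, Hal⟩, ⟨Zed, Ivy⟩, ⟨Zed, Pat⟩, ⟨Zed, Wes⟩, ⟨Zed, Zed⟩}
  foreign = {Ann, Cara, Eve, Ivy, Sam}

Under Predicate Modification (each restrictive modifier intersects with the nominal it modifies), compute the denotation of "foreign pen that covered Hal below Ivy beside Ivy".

⟦that covered Hal⟧ = {x : ⟨x, Hal⟩ ∈ ⟦covered⟧} = {Ann, Cara, Dan, Hal, Ivy, Jo, Sam, Wes, Zed}
⟦below Ivy⟧ = {x : ⟨x, Ivy⟩ ∈ ⟦below⟧} = {Ann, Dan, Eve, Hal, Ivy, Jo, Sam, Wes}
⟦beside Ivy⟧ = {x : ⟨x, Ivy⟩ ∈ ⟦beside⟧} = {Dan, Eve, Ivy, Jo, Pat, Sam, Zed}
⟦pen⟧ = {Dan, Eve, Hal, Ivy, Jo, Pat, Sam, Wes, Zed}
… ∩ ⟦that covered Hal⟧ = {Dan, Eve, Hal, Ivy, Jo, Pat, Sam, Wes, Zed} ∩ {Ann, Cara, Dan, Hal, Ivy, Jo, Sam, Wes, Zed} = {Dan, Hal, Ivy, Jo, Sam, Wes, Zed}
… ∩ ⟦below Ivy⟧ = {Dan, Hal, Ivy, Jo, Sam, Wes, Zed} ∩ {Ann, Dan, Eve, Hal, Ivy, Jo, Sam, Wes} = {Dan, Hal, Ivy, Jo, Sam, Wes}
… ∩ ⟦beside Ivy⟧ = {Dan, Hal, Ivy, Jo, Sam, Wes} ∩ {Dan, Eve, Ivy, Jo, Pat, Sam, Zed} = {Dan, Ivy, Jo, Sam}
… ∩ ⟦foreign⟧ = {Dan, Ivy, Jo, Sam} ∩ {Ann, Cara, Eve, Ivy, Sam} = {Ivy, Sam}
So ⟦foreign pen that covered Hal below Ivy beside Ivy⟧ = {Ivy, Sam}.

{Ivy, Sam}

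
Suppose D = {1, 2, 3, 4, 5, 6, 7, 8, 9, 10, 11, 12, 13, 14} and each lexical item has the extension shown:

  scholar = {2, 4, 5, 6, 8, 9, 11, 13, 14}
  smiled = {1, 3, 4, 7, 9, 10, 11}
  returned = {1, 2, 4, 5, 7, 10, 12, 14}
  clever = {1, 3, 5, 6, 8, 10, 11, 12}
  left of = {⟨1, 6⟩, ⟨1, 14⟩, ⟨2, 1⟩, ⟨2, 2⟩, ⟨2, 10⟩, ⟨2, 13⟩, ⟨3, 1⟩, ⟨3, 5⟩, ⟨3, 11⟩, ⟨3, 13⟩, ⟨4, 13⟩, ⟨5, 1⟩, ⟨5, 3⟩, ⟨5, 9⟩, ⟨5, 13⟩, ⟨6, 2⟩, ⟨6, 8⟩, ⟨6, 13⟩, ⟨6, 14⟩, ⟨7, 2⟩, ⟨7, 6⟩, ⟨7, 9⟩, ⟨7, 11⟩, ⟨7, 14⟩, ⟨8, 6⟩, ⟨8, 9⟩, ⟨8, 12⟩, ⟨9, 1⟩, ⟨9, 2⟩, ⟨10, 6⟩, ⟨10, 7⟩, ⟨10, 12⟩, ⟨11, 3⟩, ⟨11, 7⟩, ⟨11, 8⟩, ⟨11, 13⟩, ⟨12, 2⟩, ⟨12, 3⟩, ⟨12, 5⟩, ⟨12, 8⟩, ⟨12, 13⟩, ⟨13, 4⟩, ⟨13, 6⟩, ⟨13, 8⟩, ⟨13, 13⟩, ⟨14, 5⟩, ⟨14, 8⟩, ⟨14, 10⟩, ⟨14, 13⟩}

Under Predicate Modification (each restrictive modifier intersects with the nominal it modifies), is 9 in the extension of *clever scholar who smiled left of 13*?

⟦who smiled⟧ = ⟦smiled⟧ = {1, 3, 4, 7, 9, 10, 11}
⟦left of 13⟧ = {x : ⟨x, 13⟩ ∈ ⟦left of⟧} = {2, 3, 4, 5, 6, 11, 12, 13, 14}
⟦scholar⟧ = {2, 4, 5, 6, 8, 9, 11, 13, 14}
… ∩ ⟦who smiled⟧ = {2, 4, 5, 6, 8, 9, 11, 13, 14} ∩ {1, 3, 4, 7, 9, 10, 11} = {4, 9, 11}
… ∩ ⟦left of 13⟧ = {4, 9, 11} ∩ {2, 3, 4, 5, 6, 11, 12, 13, 14} = {4, 11}
… ∩ ⟦clever⟧ = {4, 11} ∩ {1, 3, 5, 6, 8, 10, 11, 12} = {11}
⟦clever scholar who smiled left of 13⟧ = {11}; 9 ∉ this set.

no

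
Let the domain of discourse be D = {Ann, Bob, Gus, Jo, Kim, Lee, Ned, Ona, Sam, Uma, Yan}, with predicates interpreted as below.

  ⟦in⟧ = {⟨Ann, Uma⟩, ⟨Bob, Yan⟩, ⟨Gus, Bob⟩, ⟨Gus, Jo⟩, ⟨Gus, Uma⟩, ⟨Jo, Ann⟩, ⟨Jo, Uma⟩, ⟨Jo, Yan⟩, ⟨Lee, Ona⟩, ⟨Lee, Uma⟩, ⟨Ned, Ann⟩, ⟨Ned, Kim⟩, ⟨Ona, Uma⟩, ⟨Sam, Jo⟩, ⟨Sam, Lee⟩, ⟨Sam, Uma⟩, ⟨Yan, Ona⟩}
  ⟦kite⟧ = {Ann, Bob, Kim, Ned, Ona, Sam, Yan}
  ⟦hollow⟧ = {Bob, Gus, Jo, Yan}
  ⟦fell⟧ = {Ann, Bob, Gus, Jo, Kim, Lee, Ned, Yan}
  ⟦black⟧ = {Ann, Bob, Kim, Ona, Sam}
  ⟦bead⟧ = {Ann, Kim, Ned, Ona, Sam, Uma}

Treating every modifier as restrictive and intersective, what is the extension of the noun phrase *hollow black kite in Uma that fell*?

⟦in Uma⟧ = {x : ⟨x, Uma⟩ ∈ ⟦in⟧} = {Ann, Gus, Jo, Lee, Ona, Sam}
⟦that fell⟧ = ⟦fell⟧ = {Ann, Bob, Gus, Jo, Kim, Lee, Ned, Yan}
⟦kite⟧ = {Ann, Bob, Kim, Ned, Ona, Sam, Yan}
… ∩ ⟦in Uma⟧ = {Ann, Bob, Kim, Ned, Ona, Sam, Yan} ∩ {Ann, Gus, Jo, Lee, Ona, Sam} = {Ann, Ona, Sam}
… ∩ ⟦that fell⟧ = {Ann, Ona, Sam} ∩ {Ann, Bob, Gus, Jo, Kim, Lee, Ned, Yan} = {Ann}
… ∩ ⟦hollow⟧ = {Ann} ∩ {Bob, Gus, Jo, Yan} = ∅
… ∩ ⟦black⟧ = ∅ ∩ {Ann, Bob, Kim, Ona, Sam} = ∅
So ⟦hollow black kite in Uma that fell⟧ = {}.

{}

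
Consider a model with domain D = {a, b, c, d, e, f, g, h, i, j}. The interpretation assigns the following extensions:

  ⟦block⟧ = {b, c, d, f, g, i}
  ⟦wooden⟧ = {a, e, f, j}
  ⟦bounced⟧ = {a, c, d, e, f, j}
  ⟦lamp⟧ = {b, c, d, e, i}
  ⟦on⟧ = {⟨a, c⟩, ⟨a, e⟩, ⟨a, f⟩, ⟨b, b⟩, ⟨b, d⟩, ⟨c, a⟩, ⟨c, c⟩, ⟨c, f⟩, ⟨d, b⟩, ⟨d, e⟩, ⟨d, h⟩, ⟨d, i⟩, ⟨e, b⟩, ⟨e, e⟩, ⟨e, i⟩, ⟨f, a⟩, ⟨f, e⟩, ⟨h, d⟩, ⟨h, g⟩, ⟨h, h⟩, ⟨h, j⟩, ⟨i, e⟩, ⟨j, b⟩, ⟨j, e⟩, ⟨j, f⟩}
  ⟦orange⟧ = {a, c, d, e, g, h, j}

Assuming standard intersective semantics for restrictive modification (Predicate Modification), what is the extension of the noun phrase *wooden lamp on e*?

{e}

⟦on e⟧ = {x : ⟨x, e⟩ ∈ ⟦on⟧} = {a, d, e, f, i, j}
⟦lamp⟧ = {b, c, d, e, i}
… ∩ ⟦on e⟧ = {b, c, d, e, i} ∩ {a, d, e, f, i, j} = {d, e, i}
… ∩ ⟦wooden⟧ = {d, e, i} ∩ {a, e, f, j} = {e}
So ⟦wooden lamp on e⟧ = {e}.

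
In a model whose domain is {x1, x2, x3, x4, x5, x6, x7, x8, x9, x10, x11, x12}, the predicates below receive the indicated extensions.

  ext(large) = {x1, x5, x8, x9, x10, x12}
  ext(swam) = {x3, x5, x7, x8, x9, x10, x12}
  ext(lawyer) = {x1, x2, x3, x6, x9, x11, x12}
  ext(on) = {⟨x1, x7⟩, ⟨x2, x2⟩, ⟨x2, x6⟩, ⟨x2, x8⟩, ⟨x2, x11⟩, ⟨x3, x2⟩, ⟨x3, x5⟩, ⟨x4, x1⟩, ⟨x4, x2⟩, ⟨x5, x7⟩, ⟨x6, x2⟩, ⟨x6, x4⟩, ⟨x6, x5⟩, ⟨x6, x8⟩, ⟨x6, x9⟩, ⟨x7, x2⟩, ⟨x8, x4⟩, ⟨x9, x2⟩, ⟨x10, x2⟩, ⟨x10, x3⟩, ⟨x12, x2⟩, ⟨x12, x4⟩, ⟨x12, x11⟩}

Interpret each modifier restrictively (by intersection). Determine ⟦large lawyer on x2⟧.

{x9, x12}

⟦on x2⟧ = {x : ⟨x, x2⟩ ∈ ⟦on⟧} = {x2, x3, x4, x6, x7, x9, x10, x12}
⟦lawyer⟧ = {x1, x2, x3, x6, x9, x11, x12}
… ∩ ⟦on x2⟧ = {x1, x2, x3, x6, x9, x11, x12} ∩ {x2, x3, x4, x6, x7, x9, x10, x12} = {x2, x3, x6, x9, x12}
… ∩ ⟦large⟧ = {x2, x3, x6, x9, x12} ∩ {x1, x5, x8, x9, x10, x12} = {x9, x12}
So ⟦large lawyer on x2⟧ = {x9, x12}.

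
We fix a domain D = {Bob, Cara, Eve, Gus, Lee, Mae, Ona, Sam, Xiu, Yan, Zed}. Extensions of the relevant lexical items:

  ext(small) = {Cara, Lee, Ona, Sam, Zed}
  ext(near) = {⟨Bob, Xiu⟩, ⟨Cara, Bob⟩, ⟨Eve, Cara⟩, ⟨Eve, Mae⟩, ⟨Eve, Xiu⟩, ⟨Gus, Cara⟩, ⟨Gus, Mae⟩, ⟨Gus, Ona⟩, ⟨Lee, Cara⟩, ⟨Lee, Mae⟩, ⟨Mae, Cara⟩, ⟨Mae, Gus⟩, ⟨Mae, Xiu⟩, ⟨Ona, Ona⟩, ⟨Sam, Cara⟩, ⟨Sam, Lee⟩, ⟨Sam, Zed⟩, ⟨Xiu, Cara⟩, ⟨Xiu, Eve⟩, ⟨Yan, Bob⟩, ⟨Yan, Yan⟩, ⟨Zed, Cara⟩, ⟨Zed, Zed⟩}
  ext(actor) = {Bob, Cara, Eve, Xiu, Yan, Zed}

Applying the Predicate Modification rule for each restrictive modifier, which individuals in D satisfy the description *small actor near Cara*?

{Zed}

⟦near Cara⟧ = {x : ⟨x, Cara⟩ ∈ ⟦near⟧} = {Eve, Gus, Lee, Mae, Sam, Xiu, Zed}
⟦actor⟧ = {Bob, Cara, Eve, Xiu, Yan, Zed}
… ∩ ⟦near Cara⟧ = {Bob, Cara, Eve, Xiu, Yan, Zed} ∩ {Eve, Gus, Lee, Mae, Sam, Xiu, Zed} = {Eve, Xiu, Zed}
… ∩ ⟦small⟧ = {Eve, Xiu, Zed} ∩ {Cara, Lee, Ona, Sam, Zed} = {Zed}
So ⟦small actor near Cara⟧ = {Zed}.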